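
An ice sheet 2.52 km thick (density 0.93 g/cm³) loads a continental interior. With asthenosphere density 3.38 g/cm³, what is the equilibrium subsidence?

0.693 km

Balancing pressure at the compensation depth: the ice load ρ_ice t is balanced by mantle displaced below, ρ_m s.
s = t ρ_ice / ρ_m = 2.52 km × 0.93/3.38 = 0.693 km.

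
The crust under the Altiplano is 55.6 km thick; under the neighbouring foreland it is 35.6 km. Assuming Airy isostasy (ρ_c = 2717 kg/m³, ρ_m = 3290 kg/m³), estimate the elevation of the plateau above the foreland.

Excess crust Δ = 55.6 km − 35.6 km = 20 km, split between elevation h and root r with h + r = Δ.
Airy balance ρ_c h = (ρ_m − ρ_c) r gives r = h ρ_c/(ρ_m − ρ_c), so h (1 + ρ_c/(ρ_m − ρ_c)) = Δ, i.e. h = Δ (ρ_m − ρ_c)/ρ_m.
h = 20 km × 573/3290 = 3.48 km.

3.48 km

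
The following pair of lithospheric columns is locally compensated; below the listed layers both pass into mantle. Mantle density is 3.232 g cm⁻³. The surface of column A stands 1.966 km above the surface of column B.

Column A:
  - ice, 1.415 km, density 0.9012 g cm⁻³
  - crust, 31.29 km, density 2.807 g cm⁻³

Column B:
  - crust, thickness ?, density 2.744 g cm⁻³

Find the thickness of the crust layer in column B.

Take the compensation level at the base of the deeper column (depth z_c below the surface of column A) and equate Σ ρ_i t_i down to z_c; mantle fills any gap and the z_c terms cancel.
Column A: 1.415×0.9012 + 31.29×2.807 + (z_c − 32.705)×3.232
Column B: 1.966×0 + x×2.744 + (z_c − 1.966 − 0 − x)×3.232
The z_c×3.232 term appears on both sides and cancels. Collect the known terms of each column as K = Σ(ρt)_known − 3.232 × (depth of known layers): K_A = 89.106228 − 3.232×32.705 = −16.596332; K_B = 0 − 3.232×(1.966 + 0) = −6.354112.
Balance: K_A = K_B − x×(3.232 − 2.744), so x = (K_B − K_A)/(3.232 − 2.744) = 10.2422/0.488 = 21 km.

21 km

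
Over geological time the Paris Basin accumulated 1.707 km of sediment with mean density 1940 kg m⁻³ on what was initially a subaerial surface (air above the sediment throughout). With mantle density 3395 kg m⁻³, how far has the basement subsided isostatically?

Subaerial load: s = t ρ_sed / ρ_m = 1.707 km × 1940/3395 = 0.975 km.

0.975 km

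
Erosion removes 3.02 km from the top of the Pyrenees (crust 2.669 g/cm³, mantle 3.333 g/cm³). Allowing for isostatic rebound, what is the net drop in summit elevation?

0.602 km

Rebound u = e ρ_c/ρ_m = 3.02 km × 2.669/3.333 = 2.418 km.
Net surface drop = e − u = 3.02 km − 2.418 km = e (ρ_m − ρ_c)/ρ_m = 0.602 km.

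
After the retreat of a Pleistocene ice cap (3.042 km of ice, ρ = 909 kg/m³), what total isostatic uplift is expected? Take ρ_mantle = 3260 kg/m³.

Removing the load lets mantle flow back in; uplift u satisfies ρ_ice t = ρ_m u.
u = t ρ_ice/ρ_m = 3.042 km × 909/3260 = 0.848 km.

0.848 km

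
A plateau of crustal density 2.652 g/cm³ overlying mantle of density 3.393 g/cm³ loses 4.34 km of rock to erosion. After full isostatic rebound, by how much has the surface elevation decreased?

0.948 km

Rebound u = e ρ_c/ρ_m = 4.34 km × 2.652/3.393 = 3.392 km.
Net surface drop = e − u = 4.34 km − 3.392 km = e (ρ_m − ρ_c)/ρ_m = 0.948 km.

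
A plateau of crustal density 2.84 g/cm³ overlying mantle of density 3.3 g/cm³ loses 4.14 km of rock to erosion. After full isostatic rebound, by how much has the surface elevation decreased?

Rebound u = e ρ_c/ρ_m = 4.14 km × 2.84/3.3 = 3.563 km.
Net surface drop = e − u = 4.14 km − 3.563 km = e (ρ_m − ρ_c)/ρ_m = 0.577 km.

0.577 km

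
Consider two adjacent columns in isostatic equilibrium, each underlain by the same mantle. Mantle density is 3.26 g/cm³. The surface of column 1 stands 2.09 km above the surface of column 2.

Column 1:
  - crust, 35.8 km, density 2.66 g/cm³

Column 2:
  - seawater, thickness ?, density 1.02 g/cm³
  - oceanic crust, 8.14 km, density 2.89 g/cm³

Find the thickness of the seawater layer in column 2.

Take the compensation level at the base of the deeper column (depth z_c below the surface of column 1) and equate Σ ρ_i t_i down to z_c; mantle fills any gap and the z_c terms cancel.
Column 1: 35.8×2.66 + (z_c − 35.8)×3.26
Column 2: 2.09×0 + x×1.02 + 8.14×2.89 + (z_c − 2.09 − 8.14 − x)×3.26
The z_c×3.26 term appears on both sides and cancels. Collect the known terms of each column as K = Σ(ρt)_known − 3.26 × (depth of known layers): K_1 = 95.228 − 3.26×35.8 = −21.48; K_2 = 23.5246 − 3.26×(2.09 + 8.14) = −9.8252.
Balance: K_1 = K_2 − x×(3.26 − 1.02), so x = (K_2 − K_1)/(3.26 − 1.02) = 11.6548/2.24 = 5.2 km.

5.2 km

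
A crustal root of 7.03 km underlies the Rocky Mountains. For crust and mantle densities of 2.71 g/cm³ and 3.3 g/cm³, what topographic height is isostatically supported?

1.53 km

For local isostatic compensation: ρ_c h = (ρ_m − ρ_c) r.
h = r (ρ_m − ρ_c) / ρ_c = 7.03 km × (3.3 − 2.71) / 2.71 = 1.53 km.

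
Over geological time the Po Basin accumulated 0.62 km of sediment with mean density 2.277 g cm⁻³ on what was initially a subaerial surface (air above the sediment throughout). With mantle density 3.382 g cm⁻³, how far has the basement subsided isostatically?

Subaerial load: s = t ρ_sed / ρ_m = 0.62 km × 2.277/3.382 = 0.417 km.

0.417 km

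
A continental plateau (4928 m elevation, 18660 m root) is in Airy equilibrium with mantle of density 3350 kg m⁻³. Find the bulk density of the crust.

2650 kg m⁻³

ρ_c h = (ρ_m − ρ_c) r → ρ_c (h + r) = ρ_m r → ρ_c = ρ_m r / (h + r).
ρ_c = 3350 × 18660 m / (4928 m + 18660 m) = 2650 kg m⁻³.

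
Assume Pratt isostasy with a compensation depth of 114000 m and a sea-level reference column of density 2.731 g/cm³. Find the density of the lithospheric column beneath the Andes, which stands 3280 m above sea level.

2.65 g/cm³

Pratt balance: ρ_ref D = ρ (D + h).
ρ = ρ_ref D/(D + h) = 2.731 × 114000 m/(114000 m + 3280 m) = 2.65 g/cm³.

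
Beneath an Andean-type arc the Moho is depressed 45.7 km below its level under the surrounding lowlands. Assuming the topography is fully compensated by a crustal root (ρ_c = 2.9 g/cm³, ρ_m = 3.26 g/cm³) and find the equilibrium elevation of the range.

Equating mass per unit area of the two columns: ρ_c h = (ρ_m − ρ_c) r.
h = r (ρ_m − ρ_c) / ρ_c = 45.7 km × (3.26 − 2.9) / 2.9 = 5.67 km.

5.67 km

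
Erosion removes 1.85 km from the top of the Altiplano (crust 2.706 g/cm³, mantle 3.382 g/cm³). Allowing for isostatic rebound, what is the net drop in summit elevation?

Rebound u = e ρ_c/ρ_m = 1.85 km × 2.706/3.382 = 1.48 km.
Net surface drop = e − u = 1.85 km − 1.48 km = e (ρ_m − ρ_c)/ρ_m = 0.37 km.

0.37 km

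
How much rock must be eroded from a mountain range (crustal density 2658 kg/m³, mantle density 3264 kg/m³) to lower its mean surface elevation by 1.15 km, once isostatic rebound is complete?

6.19 km

Net drop Δ = e − u = e − e ρ_c/ρ_m = e (ρ_m − ρ_c)/ρ_m.
e = Δ ρ_m/(ρ_m − ρ_c) = 1.15 km × 3264/606 = 6.19 km.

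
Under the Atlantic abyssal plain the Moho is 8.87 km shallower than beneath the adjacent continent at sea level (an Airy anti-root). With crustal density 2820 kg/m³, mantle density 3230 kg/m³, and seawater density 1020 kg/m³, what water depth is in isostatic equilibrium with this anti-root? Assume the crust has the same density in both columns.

Replacing a thickness d of crust by seawater at the top must be balanced by replacing crust with mantle at the base: d (ρ_c − ρ_w) = a (ρ_m − ρ_c).
d = a (ρ_m − ρ_c)/(ρ_c − ρ_w) = 8.87 km × 410/1800 = 2.02 km.

2.02 km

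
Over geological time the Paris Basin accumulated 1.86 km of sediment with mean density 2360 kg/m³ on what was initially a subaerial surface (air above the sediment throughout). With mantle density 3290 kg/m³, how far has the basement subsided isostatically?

Subaerial load: s = t ρ_sed / ρ_m = 1.86 km × 2360/3290 = 1.33 km.

1.33 km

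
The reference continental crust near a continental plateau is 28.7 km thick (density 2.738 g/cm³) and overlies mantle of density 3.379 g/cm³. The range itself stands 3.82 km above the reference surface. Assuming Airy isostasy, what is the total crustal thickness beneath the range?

Root depth r = h ρ_c / (ρ_m − ρ_c) = 3.82 km × 2.738 / 0.641 = 16.32 km.
Total thickness = T + h + r = 28.7 km + 3.82 km + 16.32 km = 48.8 km.

48.8 km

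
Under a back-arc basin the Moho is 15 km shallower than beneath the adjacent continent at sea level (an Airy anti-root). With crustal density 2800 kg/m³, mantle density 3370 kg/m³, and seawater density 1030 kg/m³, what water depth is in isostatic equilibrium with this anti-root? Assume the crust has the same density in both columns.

Replacing a thickness d of crust by seawater at the top must be balanced by replacing crust with mantle at the base: d (ρ_c − ρ_w) = a (ρ_m − ρ_c).
d = a (ρ_m − ρ_c)/(ρ_c − ρ_w) = 15 km × 570/1770 = 4.83 km.

4.83 km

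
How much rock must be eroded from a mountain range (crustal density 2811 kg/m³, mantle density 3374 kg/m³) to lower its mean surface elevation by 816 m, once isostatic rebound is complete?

4890 m

Net drop Δ = e − u = e − e ρ_c/ρ_m = e (ρ_m − ρ_c)/ρ_m.
e = Δ ρ_m/(ρ_m − ρ_c) = 816 m × 3374/563 = 4890 m.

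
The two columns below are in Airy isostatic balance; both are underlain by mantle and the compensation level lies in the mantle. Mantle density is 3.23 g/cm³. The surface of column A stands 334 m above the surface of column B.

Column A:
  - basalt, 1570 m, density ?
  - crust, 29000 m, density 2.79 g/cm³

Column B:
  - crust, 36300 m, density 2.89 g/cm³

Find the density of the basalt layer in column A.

Take the compensation level at the base of the deeper column (depth z_c below the surface of column A) and equate Σ ρ_i t_i down to z_c; mantle fills any gap and the z_c terms cancel.
Column A: 1570×ρ + 29000×2.79 + (z_c − 30570)×3.23
Column B: 334×0 + 36300×2.89 + (z_c − 334 − 36300)×3.23
The z_c×3.23 term appears on both sides and cancels. Collect the known terms of each column as K = Σ(ρt)_known − 3.23 × (depth of known layers): K_A = 80910 − 3.23×30570 = −17831.1; K_B = 104907 − 3.23×(334 + 36300) = −13420.82.
Balance: K_A + 1570×ρ = K_B, so ρ = (K_B − K_A)/1570 = 4410.28/1570 = 2.81 g/cm³.

2.81 g/cm³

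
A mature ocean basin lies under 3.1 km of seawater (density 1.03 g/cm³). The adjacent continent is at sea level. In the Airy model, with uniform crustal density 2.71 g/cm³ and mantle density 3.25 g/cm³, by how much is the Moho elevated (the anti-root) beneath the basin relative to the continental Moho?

9.64 km

In Airy isostatic equilibrium: replacing crust with seawater at the top is compensated by replacing crust with mantle at the base: d (ρ_c − ρ_w) = a (ρ_m − ρ_c).
a = d (ρ_c − ρ_w)/(ρ_m − ρ_c) = 3.1 km × 1.68/0.54 = 9.64 km.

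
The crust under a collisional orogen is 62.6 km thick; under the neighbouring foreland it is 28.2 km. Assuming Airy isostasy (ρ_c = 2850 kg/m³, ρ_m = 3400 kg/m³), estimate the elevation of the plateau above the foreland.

Excess crust Δ = 62.6 km − 28.2 km = 34.4 km, split between elevation h and root r with h + r = Δ.
Airy balance ρ_c h = (ρ_m − ρ_c) r gives r = h ρ_c/(ρ_m − ρ_c), so h (1 + ρ_c/(ρ_m − ρ_c)) = Δ, i.e. h = Δ (ρ_m − ρ_c)/ρ_m.
h = 34.4 km × 550/3400 = 5.56 km.

5.56 km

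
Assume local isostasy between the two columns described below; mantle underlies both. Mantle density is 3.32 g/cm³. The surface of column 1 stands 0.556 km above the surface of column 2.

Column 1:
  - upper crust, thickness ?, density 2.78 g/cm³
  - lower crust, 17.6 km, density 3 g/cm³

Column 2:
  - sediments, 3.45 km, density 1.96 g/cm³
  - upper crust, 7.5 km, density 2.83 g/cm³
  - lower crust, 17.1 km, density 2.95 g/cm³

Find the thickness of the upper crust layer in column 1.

Take the compensation level at the base of the deeper column (depth z_c below the surface of column 1) and equate Σ ρ_i t_i down to z_c; mantle fills any gap and the z_c terms cancel.
Column 1: x×2.78 + 17.6×3 + (z_c − 17.6 − x)×3.32
Column 2: 0.556×0 + 3.45×1.96 + 7.5×2.83 + 17.1×2.95 + (z_c − 0.556 − 28.05)×3.32
The z_c×3.32 term appears on both sides and cancels. Collect the known terms of each column as K = Σ(ρt)_known − 3.32 × (depth of known layers): K_1 = 52.8 − 3.32×17.6 = −5.632; K_2 = 78.432 − 3.32×(0.556 + 28.05) = −16.53992.
Balance: K_1 − x×(3.32 − 2.78) = K_2, so x = (K_1 − K_2)/(3.32 − 2.78) = 10.9079/0.54 = 20.2 km.

20.2 km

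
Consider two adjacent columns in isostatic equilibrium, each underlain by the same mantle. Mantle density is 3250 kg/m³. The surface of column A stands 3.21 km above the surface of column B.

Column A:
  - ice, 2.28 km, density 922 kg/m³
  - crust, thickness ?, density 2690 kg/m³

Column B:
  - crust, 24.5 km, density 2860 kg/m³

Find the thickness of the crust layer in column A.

26.2 km

Take the compensation level at the base of the deeper column (depth z_c below the surface of column A) and equate Σ ρ_i t_i down to z_c; mantle fills any gap and the z_c terms cancel.
Column A: 2.28×922 + x×2690 + (z_c − 2.28 − x)×3250
Column B: 3.21×0 + 24.5×2860 + (z_c − 3.21 − 24.5)×3250
The z_c×3250 term appears on both sides and cancels. Collect the known terms of each column as K = Σ(ρt)_known − 3250 × (depth of known layers): K_A = 2102.16 − 3250×2.28 = −5307.84; K_B = 70070 − 3250×(3.21 + 24.5) = −19987.5.
Balance: K_A − x×(3250 − 2690) = K_B, so x = (K_A − K_B)/(3250 − 2690) = 14679.7/560 = 26.2 km.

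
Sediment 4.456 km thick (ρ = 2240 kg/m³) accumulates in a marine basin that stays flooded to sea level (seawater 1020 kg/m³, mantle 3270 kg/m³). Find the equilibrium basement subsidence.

2.42 km

Submarine loading: the sediment displaces seawater, and the subsidence is in turn flooded, so s (ρ_m − ρ_w) = t (ρ_sed − ρ_w).
s = 4.456 km × (2240 − 1020) / (3270 − 1020) = 2.42 km.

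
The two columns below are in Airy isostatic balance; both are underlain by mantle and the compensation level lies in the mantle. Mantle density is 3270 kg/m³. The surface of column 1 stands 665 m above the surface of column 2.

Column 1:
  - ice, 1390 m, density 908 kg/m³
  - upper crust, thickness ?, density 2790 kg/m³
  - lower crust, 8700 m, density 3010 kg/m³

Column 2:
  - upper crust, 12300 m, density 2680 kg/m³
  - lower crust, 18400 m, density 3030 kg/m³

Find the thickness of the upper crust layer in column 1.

Take the compensation level at the base of the deeper column (depth z_c below the surface of column 1) and equate Σ ρ_i t_i down to z_c; mantle fills any gap and the z_c terms cancel.
Column 1: 1390×908 + x×2790 + 8700×3010 + (z_c − 10090 − x)×3270
Column 2: 665×0 + 12300×2680 + 18400×3030 + (z_c − 665 − 30700)×3270
The z_c×3270 term appears on both sides and cancels. Collect the known terms of each column as K = Σ(ρt)_known − 3270 × (depth of known layers): K_1 = 27449120 − 3270×10090 = −5545180; K_2 = 88716000 − 3270×(665 + 30700) = −13847550.
Balance: K_1 − x×(3270 − 2790) = K_2, so x = (K_1 − K_2)/(3270 − 2790) = 8302370/480 = 17300 m.

17300 m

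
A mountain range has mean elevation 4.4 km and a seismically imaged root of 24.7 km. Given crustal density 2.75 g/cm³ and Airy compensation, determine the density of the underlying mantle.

Airy balance: ρ_c h = (ρ_m − ρ_c) r → ρ_m = ρ_c (1 + h/r).
ρ_m = 2.75 × (1 + 4.4 km/24.7 km) = 3.24 g/cm³.

3.24 g/cm³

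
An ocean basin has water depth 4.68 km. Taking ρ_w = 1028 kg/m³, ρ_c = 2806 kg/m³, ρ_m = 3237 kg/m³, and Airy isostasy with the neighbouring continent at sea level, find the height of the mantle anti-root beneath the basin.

19.3 km

Balancing pressure at the compensation depth: replacing crust with seawater at the top is compensated by replacing crust with mantle at the base: d (ρ_c − ρ_w) = a (ρ_m − ρ_c).
a = d (ρ_c − ρ_w)/(ρ_m − ρ_c) = 4.68 km × 1778/431 = 19.3 km.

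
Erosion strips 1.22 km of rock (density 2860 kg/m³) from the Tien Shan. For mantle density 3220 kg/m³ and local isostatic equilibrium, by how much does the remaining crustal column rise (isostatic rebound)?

1.08 km

Unloading: uplift u = e ρ_c/ρ_m = 1.22 km × 2860/3220 = 1.08 km.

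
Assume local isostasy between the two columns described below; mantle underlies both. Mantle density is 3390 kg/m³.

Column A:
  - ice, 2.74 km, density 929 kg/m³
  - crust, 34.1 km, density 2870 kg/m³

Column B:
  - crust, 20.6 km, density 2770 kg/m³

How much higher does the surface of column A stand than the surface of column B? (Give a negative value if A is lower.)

3.45 km

For any compensation level in the mantle, the mantle terms cancel and isostasy reduces to e = (Σt_A − Σt_B) − (Σ(ρt)_A − Σ(ρt)_B) / ρ_m.
Σt_A = 36.84 km; Σt_B = 20.6 km; Σ(ρt)_A = 100412.46; Σ(ρt)_B = 57062 (in km·kg/m³).
e = (36.84 − 20.6) − (100412.46 − 57062) / 3390 = 3.45 km.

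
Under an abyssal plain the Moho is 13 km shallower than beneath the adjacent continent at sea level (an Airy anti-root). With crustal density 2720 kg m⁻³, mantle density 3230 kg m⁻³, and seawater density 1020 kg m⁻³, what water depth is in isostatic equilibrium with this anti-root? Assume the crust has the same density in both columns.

3.9 km

Replacing a thickness d of crust by seawater at the top must be balanced by replacing crust with mantle at the base: d (ρ_c − ρ_w) = a (ρ_m − ρ_c).
d = a (ρ_m − ρ_c)/(ρ_c − ρ_w) = 13 km × 510/1700 = 3.9 km.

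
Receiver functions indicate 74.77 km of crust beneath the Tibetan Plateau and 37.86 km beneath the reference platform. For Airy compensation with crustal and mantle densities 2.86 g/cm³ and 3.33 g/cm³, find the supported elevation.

5.21 km

Excess crust Δ = 74.77 km − 37.86 km = 36.91 km, split between elevation h and root r with h + r = Δ.
Airy balance ρ_c h = (ρ_m − ρ_c) r gives r = h ρ_c/(ρ_m − ρ_c), so h (1 + ρ_c/(ρ_m − ρ_c)) = Δ, i.e. h = Δ (ρ_m − ρ_c)/ρ_m.
h = 36.91 km × 0.47/3.33 = 5.21 km.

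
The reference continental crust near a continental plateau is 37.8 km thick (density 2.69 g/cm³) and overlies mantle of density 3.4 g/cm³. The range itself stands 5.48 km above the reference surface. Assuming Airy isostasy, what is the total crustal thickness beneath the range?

64 km

Root depth r = h ρ_c / (ρ_m − ρ_c) = 5.48 km × 2.69 / 0.71 = 20.76 km.
Total thickness = T + h + r = 37.8 km + 5.48 km + 20.76 km = 64 km.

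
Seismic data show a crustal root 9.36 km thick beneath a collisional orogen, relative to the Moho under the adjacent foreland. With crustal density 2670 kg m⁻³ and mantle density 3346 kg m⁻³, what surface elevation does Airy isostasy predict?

Equating mass per unit area of the two columns: ρ_c h = (ρ_m − ρ_c) r.
h = r (ρ_m − ρ_c) / ρ_c = 9.36 km × (3346 − 2670) / 2670 = 2.37 km.

2.37 km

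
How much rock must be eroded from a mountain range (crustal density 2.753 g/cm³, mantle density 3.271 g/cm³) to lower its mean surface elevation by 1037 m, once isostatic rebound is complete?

Net drop Δ = e − u = e − e ρ_c/ρ_m = e (ρ_m − ρ_c)/ρ_m.
e = Δ ρ_m/(ρ_m − ρ_c) = 1037 m × 3.271/0.518 = 6550 m.

6550 m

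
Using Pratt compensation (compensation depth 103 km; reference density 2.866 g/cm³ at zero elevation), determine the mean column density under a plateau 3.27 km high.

2.78 g/cm³

Pratt balance: ρ_ref D = ρ (D + h).
ρ = ρ_ref D/(D + h) = 2.866 × 103 km/(103 km + 3.27 km) = 2.78 g/cm³.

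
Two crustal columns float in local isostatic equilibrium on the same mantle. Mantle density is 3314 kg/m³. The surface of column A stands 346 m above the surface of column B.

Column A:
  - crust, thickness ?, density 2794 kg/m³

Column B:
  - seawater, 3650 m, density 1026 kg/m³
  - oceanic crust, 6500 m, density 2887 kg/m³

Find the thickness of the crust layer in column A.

Take the compensation level at the base of the deeper column (depth z_c below the surface of column A) and equate Σ ρ_i t_i down to z_c; mantle fills any gap and the z_c terms cancel.
Column A: x×2794 + (z_c − 0 − x)×3314
Column B: 346×0 + 3650×1026 + 6500×2887 + (z_c − 346 − 10150)×3314
The z_c×3314 term appears on both sides and cancels. Collect the known terms of each column as K = Σ(ρt)_known − 3314 × (depth of known layers): K_A = 0 − 3314×0 = 0; K_B = 22510400 − 3314×(346 + 10150) = −12273344.
Balance: K_A − x×(3314 − 2794) = K_B, so x = (K_A − K_B)/(3314 − 2794) = 12273300/520 = 23600 m.

23600 m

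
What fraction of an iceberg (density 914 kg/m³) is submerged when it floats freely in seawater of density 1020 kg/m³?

Submerged fraction = ρ_obj/ρ_fluid = 914/1020 = 0.896.

0.896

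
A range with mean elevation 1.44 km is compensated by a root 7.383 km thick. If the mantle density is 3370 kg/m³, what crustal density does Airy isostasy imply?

2820 kg/m³

ρ_c h = (ρ_m − ρ_c) r → ρ_c (h + r) = ρ_m r → ρ_c = ρ_m r / (h + r).
ρ_c = 3370 × 7.383 km / (1.44 km + 7.383 km) = 2820 kg/m³.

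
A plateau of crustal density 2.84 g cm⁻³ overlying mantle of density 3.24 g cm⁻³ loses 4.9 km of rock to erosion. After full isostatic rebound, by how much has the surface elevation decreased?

0.605 km

Rebound u = e ρ_c/ρ_m = 4.9 km × 2.84/3.24 = 4.295 km.
Net surface drop = e − u = 4.9 km − 4.295 km = e (ρ_m − ρ_c)/ρ_m = 0.605 km.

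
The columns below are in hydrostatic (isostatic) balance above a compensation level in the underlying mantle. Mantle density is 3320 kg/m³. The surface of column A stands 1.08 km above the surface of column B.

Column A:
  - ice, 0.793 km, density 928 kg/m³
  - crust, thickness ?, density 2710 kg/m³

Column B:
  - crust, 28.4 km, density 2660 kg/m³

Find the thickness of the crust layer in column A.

Take the compensation level at the base of the deeper column (depth z_c below the surface of column A) and equate Σ ρ_i t_i down to z_c; mantle fills any gap and the z_c terms cancel.
Column A: 0.793×928 + x×2710 + (z_c − 0.793 − x)×3320
Column B: 1.08×0 + 28.4×2660 + (z_c − 1.08 − 28.4)×3320
The z_c×3320 term appears on both sides and cancels. Collect the known terms of each column as K = Σ(ρt)_known − 3320 × (depth of known layers): K_A = 735.904 − 3320×0.793 = −1896.856; K_B = 75544 − 3320×(1.08 + 28.4) = −22329.6.
Balance: K_A − x×(3320 − 2710) = K_B, so x = (K_A − K_B)/(3320 − 2710) = 20432.7/610 = 33.5 km.

33.5 km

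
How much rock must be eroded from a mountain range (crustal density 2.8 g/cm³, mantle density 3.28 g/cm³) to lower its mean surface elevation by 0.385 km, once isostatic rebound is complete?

2.63 km

Net drop Δ = e − u = e − e ρ_c/ρ_m = e (ρ_m − ρ_c)/ρ_m.
e = Δ ρ_m/(ρ_m − ρ_c) = 0.385 km × 3.28/0.48 = 2.63 km.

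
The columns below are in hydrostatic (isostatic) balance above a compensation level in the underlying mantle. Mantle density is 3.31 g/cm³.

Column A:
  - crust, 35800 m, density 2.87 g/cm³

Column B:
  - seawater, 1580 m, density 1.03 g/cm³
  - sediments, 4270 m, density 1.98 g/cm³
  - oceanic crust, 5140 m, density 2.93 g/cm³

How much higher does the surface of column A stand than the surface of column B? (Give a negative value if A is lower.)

For any compensation level in the mantle, the mantle terms cancel and isostasy reduces to e = (Σt_A − Σt_B) − (Σ(ρt)_A − Σ(ρt)_B) / ρ_m.
Σt_A = 35800 m; Σt_B = 10990 m; Σ(ρt)_A = 102746; Σ(ρt)_B = 25142.2 (in m·g/cm³).
e = (35800 − 10990) − (102746 − 25142.2) / 3.31 = 1360 m.

1360 m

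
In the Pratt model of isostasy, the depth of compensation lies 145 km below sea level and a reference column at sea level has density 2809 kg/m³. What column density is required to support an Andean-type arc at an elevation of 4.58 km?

2720 kg/m³

Pratt balance: ρ_ref D = ρ (D + h).
ρ = ρ_ref D/(D + h) = 2809 × 145 km/(145 km + 4.58 km) = 2720 kg/m³.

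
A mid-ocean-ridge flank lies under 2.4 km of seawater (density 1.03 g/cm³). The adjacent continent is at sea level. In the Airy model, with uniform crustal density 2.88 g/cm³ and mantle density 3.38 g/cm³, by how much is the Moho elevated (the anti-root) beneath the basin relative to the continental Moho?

By Archimedes' principle applied to the lithosphere: replacing crust with seawater at the top is compensated by replacing crust with mantle at the base: d (ρ_c − ρ_w) = a (ρ_m − ρ_c).
a = d (ρ_c − ρ_w)/(ρ_m − ρ_c) = 2.4 km × 1.85/0.5 = 8.88 km.

8.88 km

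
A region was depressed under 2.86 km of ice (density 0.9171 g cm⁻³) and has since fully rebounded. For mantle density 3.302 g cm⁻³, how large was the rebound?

0.794 km

Removing the load lets mantle flow back in; uplift u satisfies ρ_ice t = ρ_m u.
u = t ρ_ice/ρ_m = 2.86 km × 0.9171/3.302 = 0.794 km.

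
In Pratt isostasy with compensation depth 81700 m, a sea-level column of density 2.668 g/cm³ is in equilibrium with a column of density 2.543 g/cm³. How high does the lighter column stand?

4020 m

ρ_ref D = ρ (D + h) → h = D (ρ_ref − ρ)/ρ.
h = 81700 m × (2.668 − 2.543)/2.543 = 4020 m.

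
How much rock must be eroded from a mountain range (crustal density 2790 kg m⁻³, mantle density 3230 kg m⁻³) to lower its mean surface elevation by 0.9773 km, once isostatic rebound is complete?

7.17 km

Net drop Δ = e − u = e − e ρ_c/ρ_m = e (ρ_m − ρ_c)/ρ_m.
e = Δ ρ_m/(ρ_m − ρ_c) = 0.9773 km × 3230/440 = 7.17 km.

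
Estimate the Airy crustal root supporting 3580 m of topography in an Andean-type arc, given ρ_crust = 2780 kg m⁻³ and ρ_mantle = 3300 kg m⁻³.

In Airy isostatic equilibrium: the weight of the topography is balanced by the buoyancy of the root, ρ_c h = (ρ_m − ρ_c) r.
r = h · ρ_c / (ρ_m − ρ_c) = 3580 m × 2780 / (3300 − 2780) = 19100 m.

19100 m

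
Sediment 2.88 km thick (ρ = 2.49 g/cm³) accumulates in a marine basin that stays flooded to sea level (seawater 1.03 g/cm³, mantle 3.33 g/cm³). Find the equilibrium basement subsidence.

1.83 km

Submarine loading: the sediment displaces seawater, and the subsidence is in turn flooded, so s (ρ_m − ρ_w) = t (ρ_sed − ρ_w).
s = 2.88 km × (2.49 − 1.03) / (3.33 − 1.03) = 1.83 km.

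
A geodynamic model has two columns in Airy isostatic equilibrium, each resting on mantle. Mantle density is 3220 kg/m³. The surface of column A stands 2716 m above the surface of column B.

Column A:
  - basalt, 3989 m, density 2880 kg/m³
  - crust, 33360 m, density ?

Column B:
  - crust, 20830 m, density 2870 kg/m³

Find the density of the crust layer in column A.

Take the compensation level at the base of the deeper column (depth z_c below the surface of column A) and equate Σ ρ_i t_i down to z_c; mantle fills any gap and the z_c terms cancel.
Column A: 3989×2880 + 33360×ρ + (z_c − 37349)×3220
Column B: 2716×0 + 20830×2870 + (z_c − 2716 − 20830)×3220
The z_c×3220 term appears on both sides and cancels. Collect the known terms of each column as K = Σ(ρt)_known − 3220 × (depth of known layers): K_A = 11488320 − 3220×37349 = −108775460; K_B = 59782100 − 3220×(2716 + 20830) = −16036020.
Balance: K_A + 33360×ρ = K_B, so ρ = (K_B − K_A)/33360 = 92739400/33360 = 2780 kg/m³.

2780 kg/m³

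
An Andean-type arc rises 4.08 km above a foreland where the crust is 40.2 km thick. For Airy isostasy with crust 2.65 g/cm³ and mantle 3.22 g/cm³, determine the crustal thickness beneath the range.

Root depth r = h ρ_c / (ρ_m − ρ_c) = 4.08 km × 2.65 / 0.57 = 18.97 km.
Total thickness = T + h + r = 40.2 km + 4.08 km + 18.97 km = 63.2 km.

63.2 km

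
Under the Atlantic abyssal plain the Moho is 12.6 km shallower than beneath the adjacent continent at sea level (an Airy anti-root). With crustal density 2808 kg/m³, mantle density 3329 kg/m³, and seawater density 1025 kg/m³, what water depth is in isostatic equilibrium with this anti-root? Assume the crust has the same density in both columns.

Replacing a thickness d of crust by seawater at the top must be balanced by replacing crust with mantle at the base: d (ρ_c − ρ_w) = a (ρ_m − ρ_c).
d = a (ρ_m − ρ_c)/(ρ_c − ρ_w) = 12.6 km × 521/1783 = 3.68 km.

3.68 km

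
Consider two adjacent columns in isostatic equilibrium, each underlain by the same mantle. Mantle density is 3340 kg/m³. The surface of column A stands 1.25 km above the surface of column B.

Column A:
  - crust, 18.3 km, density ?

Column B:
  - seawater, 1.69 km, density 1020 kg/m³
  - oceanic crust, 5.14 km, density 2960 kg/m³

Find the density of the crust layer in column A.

2790 kg/m³

Take the compensation level at the base of the deeper column (depth z_c below the surface of column A) and equate Σ ρ_i t_i down to z_c; mantle fills any gap and the z_c terms cancel.
Column A: 18.3×ρ + (z_c − 18.3)×3340
Column B: 1.25×0 + 1.69×1020 + 5.14×2960 + (z_c − 1.25 − 6.83)×3340
The z_c×3340 term appears on both sides and cancels. Collect the known terms of each column as K = Σ(ρt)_known − 3340 × (depth of known layers): K_A = 0 − 3340×18.3 = −61122; K_B = 16938.2 − 3340×(1.25 + 6.83) = −10049.
Balance: K_A + 18.3×ρ = K_B, so ρ = (K_B − K_A)/18.3 = 51073/18.3 = 2790 kg/m³.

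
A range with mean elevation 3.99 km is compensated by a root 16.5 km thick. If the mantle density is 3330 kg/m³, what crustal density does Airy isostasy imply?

2680 kg/m³

ρ_c h = (ρ_m − ρ_c) r → ρ_c (h + r) = ρ_m r → ρ_c = ρ_m r / (h + r).
ρ_c = 3330 × 16.5 km / (3.99 km + 16.5 km) = 2680 kg/m³.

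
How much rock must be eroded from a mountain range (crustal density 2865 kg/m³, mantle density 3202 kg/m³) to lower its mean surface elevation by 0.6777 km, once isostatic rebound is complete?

Net drop Δ = e − u = e − e ρ_c/ρ_m = e (ρ_m − ρ_c)/ρ_m.
e = Δ ρ_m/(ρ_m − ρ_c) = 0.6777 km × 3202/337 = 6.44 km.

6.44 km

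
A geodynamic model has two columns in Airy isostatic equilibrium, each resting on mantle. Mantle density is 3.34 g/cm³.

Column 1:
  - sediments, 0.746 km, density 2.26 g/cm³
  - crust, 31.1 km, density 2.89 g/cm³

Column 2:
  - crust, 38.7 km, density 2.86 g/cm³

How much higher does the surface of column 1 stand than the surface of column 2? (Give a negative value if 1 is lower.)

For any compensation level in the mantle, the mantle terms cancel and isostasy reduces to e = (Σt_1 − Σt_2) − (Σ(ρt)_1 − Σ(ρt)_2) / ρ_m.
Σt_1 = 31.846 km; Σt_2 = 38.7 km; Σ(ρt)_1 = 91.56496; Σ(ρt)_2 = 110.682 (in km·g/cm³).
e = (31.846 − 38.7) − (91.56496 − 110.682) / 3.34 = −1.13 km.

−1.13 km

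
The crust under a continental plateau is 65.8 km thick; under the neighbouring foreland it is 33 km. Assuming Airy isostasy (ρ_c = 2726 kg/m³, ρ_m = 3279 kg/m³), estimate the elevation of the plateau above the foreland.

Excess crust Δ = 65.8 km − 33 km = 32.8 km, split between elevation h and root r with h + r = Δ.
Airy balance ρ_c h = (ρ_m − ρ_c) r gives r = h ρ_c/(ρ_m − ρ_c), so h (1 + ρ_c/(ρ_m − ρ_c)) = Δ, i.e. h = Δ (ρ_m − ρ_c)/ρ_m.
h = 32.8 km × 553/3279 = 5.53 km.

5.53 km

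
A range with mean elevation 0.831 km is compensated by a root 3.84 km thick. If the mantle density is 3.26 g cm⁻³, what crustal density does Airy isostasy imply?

ρ_c h = (ρ_m − ρ_c) r → ρ_c (h + r) = ρ_m r → ρ_c = ρ_m r / (h + r).
ρ_c = 3.26 × 3.84 km / (0.831 km + 3.84 km) = 2.68 g cm⁻³.

2.68 g cm⁻³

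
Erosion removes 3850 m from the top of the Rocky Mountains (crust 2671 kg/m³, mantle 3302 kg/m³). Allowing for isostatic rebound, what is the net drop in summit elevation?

Rebound u = e ρ_c/ρ_m = 3850 m × 2671/3302 = 3114 m.
Net surface drop = e − u = 3850 m − 3114 m = e (ρ_m − ρ_c)/ρ_m = 736 m.

736 m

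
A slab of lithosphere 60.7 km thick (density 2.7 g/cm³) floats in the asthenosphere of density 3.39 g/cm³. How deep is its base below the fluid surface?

48.3 km

Draft d = t ρ_obj/ρ_fluid = 60.7 km × 2.7/3.39 = 48.3 km.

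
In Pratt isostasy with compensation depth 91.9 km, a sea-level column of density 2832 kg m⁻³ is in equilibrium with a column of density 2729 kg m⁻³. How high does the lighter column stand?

3.47 km

ρ_ref D = ρ (D + h) → h = D (ρ_ref − ρ)/ρ.
h = 91.9 km × (2832 − 2729)/2729 = 3.47 km.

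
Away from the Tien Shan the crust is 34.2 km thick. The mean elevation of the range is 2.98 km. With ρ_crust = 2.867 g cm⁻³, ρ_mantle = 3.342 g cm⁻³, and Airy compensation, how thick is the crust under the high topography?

Root depth r = h ρ_c / (ρ_m − ρ_c) = 2.98 km × 2.867 / 0.475 = 17.99 km.
Total thickness = T + h + r = 34.2 km + 2.98 km + 17.99 km = 55.2 km.

55.2 km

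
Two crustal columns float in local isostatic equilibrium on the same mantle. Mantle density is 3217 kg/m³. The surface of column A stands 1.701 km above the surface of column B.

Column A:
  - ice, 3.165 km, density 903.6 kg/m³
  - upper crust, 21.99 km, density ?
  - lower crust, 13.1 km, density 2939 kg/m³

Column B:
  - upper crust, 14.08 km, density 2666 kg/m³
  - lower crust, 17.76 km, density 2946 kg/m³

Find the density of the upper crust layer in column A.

2900 kg/m³

Take the compensation level at the base of the deeper column (depth z_c below the surface of column A) and equate Σ ρ_i t_i down to z_c; mantle fills any gap and the z_c terms cancel.
Column A: 3.165×903.6 + 21.99×ρ + 13.1×2939 + (z_c − 38.255)×3217
Column B: 1.701×0 + 14.08×2666 + 17.76×2946 + (z_c − 1.701 − 31.84)×3217
The z_c×3217 term appears on both sides and cancels. Collect the known terms of each column as K = Σ(ρt)_known − 3217 × (depth of known layers): K_A = 41360.794 − 3217×38.255 = −81705.541; K_B = 89858.24 − 3217×(1.701 + 31.84) = −18043.157.
Balance: K_A + 21.99×ρ = K_B, so ρ = (K_B − K_A)/21.99 = 63662.4/21.99 = 2900 kg/m³.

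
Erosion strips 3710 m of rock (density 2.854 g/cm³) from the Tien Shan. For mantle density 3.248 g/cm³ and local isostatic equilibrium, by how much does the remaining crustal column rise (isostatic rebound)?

Unloading: uplift u = e ρ_c/ρ_m = 3710 m × 2.854/3.248 = 3260 m.

3260 m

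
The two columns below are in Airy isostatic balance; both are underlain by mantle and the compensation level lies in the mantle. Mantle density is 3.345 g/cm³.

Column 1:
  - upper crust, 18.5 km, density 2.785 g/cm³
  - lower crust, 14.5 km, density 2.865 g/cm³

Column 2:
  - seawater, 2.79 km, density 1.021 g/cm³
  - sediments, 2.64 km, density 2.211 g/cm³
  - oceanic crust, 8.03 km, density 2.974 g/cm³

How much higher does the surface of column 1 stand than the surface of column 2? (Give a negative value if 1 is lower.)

1.45 km

For any compensation level in the mantle, the mantle terms cancel and isostasy reduces to e = (Σt_1 − Σt_2) − (Σ(ρt)_1 − Σ(ρt)_2) / ρ_m.
Σt_1 = 33 km; Σt_2 = 13.46 km; Σ(ρt)_1 = 93.065; Σ(ρt)_2 = 32.56685 (in km·g/cm³).
e = (33 − 13.46) − (93.065 − 32.56685) / 3.345 = 1.45 km.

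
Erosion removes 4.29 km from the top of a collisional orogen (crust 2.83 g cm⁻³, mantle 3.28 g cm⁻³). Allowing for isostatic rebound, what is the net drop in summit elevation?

0.589 km

Rebound u = e ρ_c/ρ_m = 4.29 km × 2.83/3.28 = 3.701 km.
Net surface drop = e − u = 4.29 km − 3.701 km = e (ρ_m − ρ_c)/ρ_m = 0.589 km.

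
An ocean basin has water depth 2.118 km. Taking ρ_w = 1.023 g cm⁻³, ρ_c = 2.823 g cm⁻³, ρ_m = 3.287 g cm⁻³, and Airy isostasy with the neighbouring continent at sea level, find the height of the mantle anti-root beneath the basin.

8.22 km

Equating mass per unit area of the two columns: replacing crust with seawater at the top is compensated by replacing crust with mantle at the base: d (ρ_c − ρ_w) = a (ρ_m − ρ_c).
a = d (ρ_c − ρ_w)/(ρ_m − ρ_c) = 2.118 km × 1.8/0.464 = 8.22 km.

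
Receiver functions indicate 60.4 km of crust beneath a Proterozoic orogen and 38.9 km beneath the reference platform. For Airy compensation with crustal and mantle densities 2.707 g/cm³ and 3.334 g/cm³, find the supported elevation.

4.04 km

Excess crust Δ = 60.4 km − 38.9 km = 21.5 km, split between elevation h and root r with h + r = Δ.
Airy balance ρ_c h = (ρ_m − ρ_c) r gives r = h ρ_c/(ρ_m − ρ_c), so h (1 + ρ_c/(ρ_m − ρ_c)) = Δ, i.e. h = Δ (ρ_m − ρ_c)/ρ_m.
h = 21.5 km × 0.627/3.334 = 4.04 km.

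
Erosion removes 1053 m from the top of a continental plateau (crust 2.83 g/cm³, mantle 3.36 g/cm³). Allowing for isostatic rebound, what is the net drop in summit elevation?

166 m

Rebound u = e ρ_c/ρ_m = 1053 m × 2.83/3.36 = 886.9 m.
Net surface drop = e − u = 1053 m − 886.9 m = e (ρ_m − ρ_c)/ρ_m = 166 m.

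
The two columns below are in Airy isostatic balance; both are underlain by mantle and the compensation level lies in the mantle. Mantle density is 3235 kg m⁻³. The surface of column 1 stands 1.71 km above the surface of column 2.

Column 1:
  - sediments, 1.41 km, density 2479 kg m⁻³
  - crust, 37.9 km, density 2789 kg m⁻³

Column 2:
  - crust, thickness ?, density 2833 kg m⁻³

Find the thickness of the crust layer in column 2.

30.9 km

Take the compensation level at the base of the deeper column (depth z_c below the surface of column 1) and equate Σ ρ_i t_i down to z_c; mantle fills any gap and the z_c terms cancel.
Column 1: 1.41×2479 + 37.9×2789 + (z_c − 39.31)×3235
Column 2: 1.71×0 + x×2833 + (z_c − 1.71 − 0 − x)×3235
The z_c×3235 term appears on both sides and cancels. Collect the known terms of each column as K = Σ(ρt)_known − 3235 × (depth of known layers): K_1 = 109198.49 − 3235×39.31 = −17969.36; K_2 = 0 − 3235×(1.71 + 0) = −5531.85.
Balance: K_1 = K_2 − x×(3235 − 2833), so x = (K_2 − K_1)/(3235 − 2833) = 12437.5/402 = 30.9 km.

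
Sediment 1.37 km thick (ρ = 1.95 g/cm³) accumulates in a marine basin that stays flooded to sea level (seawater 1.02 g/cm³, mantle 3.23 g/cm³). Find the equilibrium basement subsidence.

0.577 km

Submarine loading: the sediment displaces seawater, and the subsidence is in turn flooded, so s (ρ_m − ρ_w) = t (ρ_sed − ρ_w).
s = 1.37 km × (1.95 − 1.02) / (3.23 − 1.02) = 0.577 km.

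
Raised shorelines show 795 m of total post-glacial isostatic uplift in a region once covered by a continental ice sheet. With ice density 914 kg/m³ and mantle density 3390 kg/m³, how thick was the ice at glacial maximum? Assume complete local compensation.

2950 m

u = t ρ_ice/ρ_m → t = u ρ_m/ρ_ice = 795 m × 3390/914 = 2950 m.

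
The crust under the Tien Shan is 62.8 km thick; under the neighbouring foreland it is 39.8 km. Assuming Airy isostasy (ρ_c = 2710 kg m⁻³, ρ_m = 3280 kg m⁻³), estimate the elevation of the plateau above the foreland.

4 km

Excess crust Δ = 62.8 km − 39.8 km = 23 km, split between elevation h and root r with h + r = Δ.
Airy balance ρ_c h = (ρ_m − ρ_c) r gives r = h ρ_c/(ρ_m − ρ_c), so h (1 + ρ_c/(ρ_m − ρ_c)) = Δ, i.e. h = Δ (ρ_m − ρ_c)/ρ_m.
h = 23 km × 570/3280 = 4 km.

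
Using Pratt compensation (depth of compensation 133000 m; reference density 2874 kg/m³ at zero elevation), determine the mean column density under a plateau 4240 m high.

Pratt balance: ρ_ref D = ρ (D + h).
ρ = ρ_ref D/(D + h) = 2874 × 133000 m/(133000 m + 4240 m) = 2790 kg/m³.

2790 kg/m³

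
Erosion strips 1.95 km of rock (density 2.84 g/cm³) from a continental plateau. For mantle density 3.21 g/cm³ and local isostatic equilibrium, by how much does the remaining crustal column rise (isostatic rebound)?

1.73 km

Unloading: uplift u = e ρ_c/ρ_m = 1.95 km × 2.84/3.21 = 1.73 km.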